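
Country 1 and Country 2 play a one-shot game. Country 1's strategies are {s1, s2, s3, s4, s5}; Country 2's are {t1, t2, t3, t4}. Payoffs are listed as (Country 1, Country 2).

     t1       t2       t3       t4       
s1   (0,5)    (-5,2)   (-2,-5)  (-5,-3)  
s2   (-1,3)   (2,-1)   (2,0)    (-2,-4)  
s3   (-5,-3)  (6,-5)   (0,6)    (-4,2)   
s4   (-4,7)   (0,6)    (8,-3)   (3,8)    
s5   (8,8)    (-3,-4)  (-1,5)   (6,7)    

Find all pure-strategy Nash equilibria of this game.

(s5, t1)

Find each player's best response to every opponent strategy; NE are the intersections.
Country 1's best responses — vs t1: s5 (payoff 8); vs t2: s3 (payoff 6); vs t3: s4 (payoff 8); vs t4: s5 (payoff 6).
Country 2's best responses — vs s1: t1 (payoff 5); vs s2: t1 (payoff 3); vs s3: t3 (payoff 6); vs s4: t4 (payoff 8); vs s5: t1 (payoff 8).
The only mutual best response is (s5, t1); neither player gains by switching there.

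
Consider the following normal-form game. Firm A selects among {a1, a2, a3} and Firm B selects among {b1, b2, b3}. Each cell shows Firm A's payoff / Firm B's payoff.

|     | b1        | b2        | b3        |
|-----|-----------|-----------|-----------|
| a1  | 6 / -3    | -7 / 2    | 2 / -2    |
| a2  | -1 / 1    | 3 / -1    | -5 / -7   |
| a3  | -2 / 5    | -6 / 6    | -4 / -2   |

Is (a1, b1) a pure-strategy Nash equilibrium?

Holding Firm B at b1: Firm A gets 6 from a1, versus -1 from a2, -2 from a3. No profitable deviation for Firm A.
Holding Firm A at a1: Firm B gets -3 from b1 but could get 2 by switching to b2. Firm B has a profitable deviation.

No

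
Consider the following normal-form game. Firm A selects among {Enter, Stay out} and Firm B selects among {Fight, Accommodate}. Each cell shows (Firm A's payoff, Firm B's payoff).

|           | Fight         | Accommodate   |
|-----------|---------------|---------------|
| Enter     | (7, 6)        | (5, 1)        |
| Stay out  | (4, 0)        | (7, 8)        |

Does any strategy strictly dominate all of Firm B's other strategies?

Check whether one of Firm B's strategies beats all alternatives regardless of what the opponent does.
Fight is not dominant: against Stay out, Accommodate gives 8 > 0.
Accommodate is not dominant: against Enter, Fight gives 6 > 1.
No single strategy is best against every opponent action.

None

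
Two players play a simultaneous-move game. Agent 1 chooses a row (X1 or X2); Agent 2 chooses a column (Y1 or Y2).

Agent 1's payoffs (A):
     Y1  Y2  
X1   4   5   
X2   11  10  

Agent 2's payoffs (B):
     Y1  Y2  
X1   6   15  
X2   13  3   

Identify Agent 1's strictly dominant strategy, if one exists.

X2

Check whether one of Agent 1's strategies beats all alternatives regardless of what the opponent does.
X2 strictly dominates: vs Y1: 11 > 4; vs Y2: 10 > 5.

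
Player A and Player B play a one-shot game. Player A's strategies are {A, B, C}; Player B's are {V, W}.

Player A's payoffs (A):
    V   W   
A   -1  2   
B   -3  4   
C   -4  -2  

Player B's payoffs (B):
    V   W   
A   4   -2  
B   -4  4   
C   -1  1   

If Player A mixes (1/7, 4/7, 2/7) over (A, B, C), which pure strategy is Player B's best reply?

W

Compute Player B's expected payoff from each pure strategy against the given mix.
V: (1/7)·4 + (4/7)·(-4) + (2/7)·(-1) = -2
W: (1/7)·(-2) + (4/7)·4 + (2/7)·1 = 16/7
Highest expected payoff is 16/7, from W.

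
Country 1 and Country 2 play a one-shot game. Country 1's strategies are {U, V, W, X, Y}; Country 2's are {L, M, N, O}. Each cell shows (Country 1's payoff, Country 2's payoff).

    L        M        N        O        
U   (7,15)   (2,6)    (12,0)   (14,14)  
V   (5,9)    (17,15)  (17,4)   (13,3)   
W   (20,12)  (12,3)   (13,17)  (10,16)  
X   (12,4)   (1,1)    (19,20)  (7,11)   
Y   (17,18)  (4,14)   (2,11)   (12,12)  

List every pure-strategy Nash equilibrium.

(V, M) and (X, N)

Check mutual best responses: a cell is a NE iff neither player can gain by unilaterally deviating.
Country 1's best responses — vs L: W (payoff 20); vs M: V (payoff 17); vs N: X (payoff 19); vs O: U (payoff 14).
Country 2's best responses — vs U: L (payoff 15); vs V: M (payoff 15); vs W: N (payoff 17); vs X: N (payoff 20); vs Y: L (payoff 18).
Mutual best responses occur at (V, M) and (X, N); at each, neither player gains by switching.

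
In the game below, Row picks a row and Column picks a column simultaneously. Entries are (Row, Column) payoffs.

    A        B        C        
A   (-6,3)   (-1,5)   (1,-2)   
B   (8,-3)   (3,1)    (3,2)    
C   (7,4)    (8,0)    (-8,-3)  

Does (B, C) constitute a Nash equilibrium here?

Holding Column at C: Row gets 3 from B, versus 1 from A, -8 from C. No profitable deviation for Row.
Holding Row at B: Column gets 2 from C, versus -3 from A, 1 from B. No profitable deviation for Column either.

Yes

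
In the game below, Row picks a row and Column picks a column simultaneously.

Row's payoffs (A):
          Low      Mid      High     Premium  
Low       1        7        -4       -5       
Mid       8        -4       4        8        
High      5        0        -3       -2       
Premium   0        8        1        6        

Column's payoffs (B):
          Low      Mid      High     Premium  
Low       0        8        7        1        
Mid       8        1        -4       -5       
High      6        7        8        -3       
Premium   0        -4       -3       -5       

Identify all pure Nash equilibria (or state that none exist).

(Mid, Low)

Find each player's best response to every opponent strategy; NE are the intersections.
Row's best responses — vs Low: Mid (payoff 8); vs Mid: Premium (payoff 8); vs High: Mid (payoff 4); vs Premium: Mid (payoff 8).
Column's best responses — vs Low: Mid (payoff 8); vs Mid: Low (payoff 8); vs High: High (payoff 8); vs Premium: Low (payoff 0).
The only mutual best response is (Mid, Low); neither player gains by switching there.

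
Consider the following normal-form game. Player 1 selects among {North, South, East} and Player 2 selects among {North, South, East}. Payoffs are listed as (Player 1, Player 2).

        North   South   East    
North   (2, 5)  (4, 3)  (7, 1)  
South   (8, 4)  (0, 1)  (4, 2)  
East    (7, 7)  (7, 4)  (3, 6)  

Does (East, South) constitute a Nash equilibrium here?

No

Holding Player 2 at South: Player 1 gets 7 from East, versus 4 from North, 0 from South. No profitable deviation for Player 1.
Holding Player 1 at East: Player 2 gets 4 from South but could get 7 by switching to North. Player 2 has a profitable deviation.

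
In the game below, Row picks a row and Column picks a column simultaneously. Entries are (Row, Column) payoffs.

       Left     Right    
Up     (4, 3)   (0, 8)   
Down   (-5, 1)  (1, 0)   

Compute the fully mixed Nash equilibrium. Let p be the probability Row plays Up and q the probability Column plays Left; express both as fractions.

p = 1/6, q = 1/10

In a mixed NE each player is indifferent between their pure strategies, so the opponent's mix sets the indifference.
Column indifferent between Left and Right: p·3 + (1−p)·1 = p·8 + (1−p)·0 ⟹ 1 + 2p = 0 + 8p ⟹ p = 1/6.
Row indifferent between Up and Down: q·4 + (1−q)·0 = q·(-5) + (1−q)·1 ⟹ 0 + 4q = 1 + (-6)q ⟹ q = 1/10.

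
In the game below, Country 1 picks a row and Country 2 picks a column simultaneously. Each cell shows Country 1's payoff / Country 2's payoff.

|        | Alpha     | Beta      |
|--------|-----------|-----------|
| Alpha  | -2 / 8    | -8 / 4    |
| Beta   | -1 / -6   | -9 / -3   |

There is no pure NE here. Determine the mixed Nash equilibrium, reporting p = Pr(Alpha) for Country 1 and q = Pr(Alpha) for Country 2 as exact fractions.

In a mixed NE each player is indifferent between their pure strategies, so the opponent's mix sets the indifference.
Country 2 indifferent between Alpha and Beta: p·8 + (1−p)·(-6) = p·4 + (1−p)·(-3) ⟹ (-6) + 14p = (-3) + 7p ⟹ p = 3/7.
Country 1 indifferent between Alpha and Beta: q·(-2) + (1−q)·(-8) = q·(-1) + (1−q)·(-9) ⟹ (-8) + 6q = (-9) + 8q ⟹ q = 1/2.

p = 3/7, q = 1/2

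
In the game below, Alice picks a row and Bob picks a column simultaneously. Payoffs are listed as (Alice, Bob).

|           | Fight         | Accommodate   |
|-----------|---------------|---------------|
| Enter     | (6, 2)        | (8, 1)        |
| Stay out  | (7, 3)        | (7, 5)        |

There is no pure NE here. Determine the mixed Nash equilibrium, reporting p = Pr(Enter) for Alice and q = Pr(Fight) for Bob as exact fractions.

In a mixed NE each player is indifferent between their pure strategies, so the opponent's mix sets the indifference.
Bob indifferent between Fight and Accommodate: p·2 + (1−p)·3 = p·1 + (1−p)·5 ⟹ 3 + (-1)p = 5 + (-4)p ⟹ p = 2/3.
Alice indifferent between Enter and Stay out: q·6 + (1−q)·8 = q·7 + (1−q)·7 ⟹ 8 + (-2)q = 7 + 0q ⟹ q = 1/2.

p = 2/3, q = 1/2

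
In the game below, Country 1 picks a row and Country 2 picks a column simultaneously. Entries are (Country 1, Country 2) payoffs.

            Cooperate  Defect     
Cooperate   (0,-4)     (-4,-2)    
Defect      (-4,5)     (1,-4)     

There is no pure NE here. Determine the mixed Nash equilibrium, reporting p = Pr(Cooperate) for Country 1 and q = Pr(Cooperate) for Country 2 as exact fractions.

Each player's mixing probability is pinned down by making the *other* player indifferent.
Country 2 indifferent between Cooperate and Defect: p·(-4) + (1−p)·5 = p·(-2) + (1−p)·(-4) ⟹ 5 + (-9)p = (-4) + 2p ⟹ p = 9/11.
Country 1 indifferent between Cooperate and Defect: q·0 + (1−q)·(-4) = q·(-4) + (1−q)·1 ⟹ (-4) + 4q = 1 + (-5)q ⟹ q = 5/9.

p = 9/11, q = 5/9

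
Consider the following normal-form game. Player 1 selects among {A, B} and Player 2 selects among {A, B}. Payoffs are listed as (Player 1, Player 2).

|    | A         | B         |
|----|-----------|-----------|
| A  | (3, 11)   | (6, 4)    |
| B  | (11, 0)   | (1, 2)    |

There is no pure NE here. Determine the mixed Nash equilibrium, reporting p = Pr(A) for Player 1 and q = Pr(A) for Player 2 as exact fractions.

In a mixed NE each player is indifferent between their pure strategies, so the opponent's mix sets the indifference.
Player 2 indifferent between A and B: p·11 + (1−p)·0 = p·4 + (1−p)·2 ⟹ 0 + 11p = 2 + 2p ⟹ p = 2/9.
Player 1 indifferent between A and B: q·3 + (1−q)·6 = q·11 + (1−q)·1 ⟹ 6 + (-3)q = 1 + 10q ⟹ q = 5/13.

p = 2/9, q = 5/13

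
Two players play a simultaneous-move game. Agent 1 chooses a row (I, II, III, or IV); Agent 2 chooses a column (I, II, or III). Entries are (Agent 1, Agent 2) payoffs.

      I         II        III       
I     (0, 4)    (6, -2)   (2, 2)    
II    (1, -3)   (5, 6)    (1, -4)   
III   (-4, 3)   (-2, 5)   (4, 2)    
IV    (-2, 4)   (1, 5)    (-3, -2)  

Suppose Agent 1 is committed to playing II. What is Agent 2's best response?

II

With Agent 1 fixed at II, Agent 2's payoffs are: I → -3, II → 6, III → -4.
The maximum is 6, achieved by II.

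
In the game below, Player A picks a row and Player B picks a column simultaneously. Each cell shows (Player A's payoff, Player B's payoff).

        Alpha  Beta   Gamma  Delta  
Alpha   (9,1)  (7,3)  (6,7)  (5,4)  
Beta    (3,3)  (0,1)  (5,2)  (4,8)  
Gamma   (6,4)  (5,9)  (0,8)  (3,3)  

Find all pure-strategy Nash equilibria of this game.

A profile is a Nash equilibrium when each player is best-responding to the other.
Player A's best responses — vs Alpha: Alpha (payoff 9); vs Beta: Alpha (payoff 7); vs Gamma: Alpha (payoff 6); vs Delta: Alpha (payoff 5).
Player B's best responses — vs Alpha: Gamma (payoff 7); vs Beta: Delta (payoff 8); vs Gamma: Beta (payoff 9).
The only mutual best response is (Alpha, Gamma); neither player gains by switching there.

(Alpha, Gamma)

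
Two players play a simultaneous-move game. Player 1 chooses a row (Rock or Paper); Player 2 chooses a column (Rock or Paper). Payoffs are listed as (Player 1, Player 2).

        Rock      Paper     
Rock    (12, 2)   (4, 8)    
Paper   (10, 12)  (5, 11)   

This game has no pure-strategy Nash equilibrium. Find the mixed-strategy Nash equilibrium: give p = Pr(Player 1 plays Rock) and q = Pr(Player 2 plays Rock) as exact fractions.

p = 1/7, q = 1/3

Each player's mixing probability is pinned down by making the *other* player indifferent.
Player 2 indifferent between Rock and Paper: p·2 + (1−p)·12 = p·8 + (1−p)·11 ⟹ 12 + (-10)p = 11 + (-3)p ⟹ p = 1/7.
Player 1 indifferent between Rock and Paper: q·12 + (1−q)·4 = q·10 + (1−q)·5 ⟹ 4 + 8q = 5 + 5q ⟹ q = 1/3.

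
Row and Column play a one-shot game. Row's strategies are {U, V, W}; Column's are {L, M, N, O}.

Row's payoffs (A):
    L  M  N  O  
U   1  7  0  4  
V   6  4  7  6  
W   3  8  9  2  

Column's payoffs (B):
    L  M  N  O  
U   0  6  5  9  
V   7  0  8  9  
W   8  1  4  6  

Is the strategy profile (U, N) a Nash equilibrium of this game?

Holding Column at N: Row gets 0 from U but could get 9 by switching to W. Row has a profitable deviation.

No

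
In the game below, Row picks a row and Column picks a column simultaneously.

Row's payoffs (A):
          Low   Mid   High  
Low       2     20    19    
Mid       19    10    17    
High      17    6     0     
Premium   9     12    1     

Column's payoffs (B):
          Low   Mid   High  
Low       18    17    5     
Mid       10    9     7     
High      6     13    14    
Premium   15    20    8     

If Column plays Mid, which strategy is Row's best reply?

With Column fixed at Mid, Row's payoffs are: Low → 20, Mid → 10, High → 6, Premium → 12.
The maximum is 20, achieved by Low.

Low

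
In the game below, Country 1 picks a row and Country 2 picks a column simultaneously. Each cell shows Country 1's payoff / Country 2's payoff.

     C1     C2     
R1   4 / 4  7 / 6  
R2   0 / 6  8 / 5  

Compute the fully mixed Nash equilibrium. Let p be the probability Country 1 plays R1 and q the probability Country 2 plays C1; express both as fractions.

In a mixed NE each player is indifferent between their pure strategies, so the opponent's mix sets the indifference.
Country 2 indifferent between C1 and C2: p·4 + (1−p)·6 = p·6 + (1−p)·5 ⟹ 6 + (-2)p = 5 + 1p ⟹ p = 1/3.
Country 1 indifferent between R1 and R2: q·4 + (1−q)·7 = q·0 + (1−q)·8 ⟹ 7 + (-3)q = 8 + (-8)q ⟹ q = 1/5.

p = 1/3, q = 1/5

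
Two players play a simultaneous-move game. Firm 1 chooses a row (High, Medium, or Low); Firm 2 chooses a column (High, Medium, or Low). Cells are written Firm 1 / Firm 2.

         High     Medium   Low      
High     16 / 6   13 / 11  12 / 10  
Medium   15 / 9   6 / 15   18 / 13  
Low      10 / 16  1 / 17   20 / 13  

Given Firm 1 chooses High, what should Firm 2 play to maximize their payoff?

With Firm 1 fixed at High, Firm 2's payoffs are: High → 6, Medium → 11, Low → 10.
The maximum is 11, achieved by Medium.

Medium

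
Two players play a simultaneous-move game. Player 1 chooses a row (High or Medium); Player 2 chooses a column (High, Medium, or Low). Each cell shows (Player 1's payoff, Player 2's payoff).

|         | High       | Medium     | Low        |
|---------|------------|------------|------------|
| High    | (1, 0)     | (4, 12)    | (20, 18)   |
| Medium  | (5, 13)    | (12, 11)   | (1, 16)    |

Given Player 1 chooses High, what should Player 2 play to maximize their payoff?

Low

With Player 1 fixed at High, Player 2's payoffs are: High → 0, Medium → 12, Low → 18.
The maximum is 18, achieved by Low.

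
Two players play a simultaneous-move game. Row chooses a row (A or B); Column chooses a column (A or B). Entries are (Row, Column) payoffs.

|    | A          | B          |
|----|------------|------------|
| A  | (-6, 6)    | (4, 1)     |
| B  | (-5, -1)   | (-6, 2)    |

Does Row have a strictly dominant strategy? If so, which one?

Check whether one of Row's strategies beats all alternatives regardless of what the opponent does.
A is not dominant: against A, B gives -5 > -6.
B is not dominant: against B, A gives 4 > -6.
No single strategy is best against every opponent action.

No strictly dominant strategy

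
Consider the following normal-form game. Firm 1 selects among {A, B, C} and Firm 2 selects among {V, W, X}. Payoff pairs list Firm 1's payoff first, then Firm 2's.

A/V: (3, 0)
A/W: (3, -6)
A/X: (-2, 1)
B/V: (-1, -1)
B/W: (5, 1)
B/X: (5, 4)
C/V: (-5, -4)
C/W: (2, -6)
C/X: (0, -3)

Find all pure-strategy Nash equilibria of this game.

(B, X)

Check mutual best responses: a cell is a NE iff neither player can gain by unilaterally deviating.
Firm 1's best responses — vs V: A (payoff 3); vs W: B (payoff 5); vs X: B (payoff 5).
Firm 2's best responses — vs A: X (payoff 1); vs B: X (payoff 4); vs C: X (payoff -3).
The only mutual best response is (B, X); neither player gains by switching there.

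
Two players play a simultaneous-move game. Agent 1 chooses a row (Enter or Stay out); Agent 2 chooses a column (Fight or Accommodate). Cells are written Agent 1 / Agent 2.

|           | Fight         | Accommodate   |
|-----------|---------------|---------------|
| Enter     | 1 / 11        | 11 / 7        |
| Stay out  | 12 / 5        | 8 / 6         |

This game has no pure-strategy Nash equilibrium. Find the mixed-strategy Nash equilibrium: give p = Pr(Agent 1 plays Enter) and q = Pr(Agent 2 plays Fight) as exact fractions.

p = 1/5, q = 3/14

In a mixed NE each player is indifferent between their pure strategies, so the opponent's mix sets the indifference.
Agent 2 indifferent between Fight and Accommodate: p·11 + (1−p)·5 = p·7 + (1−p)·6 ⟹ 5 + 6p = 6 + 1p ⟹ p = 1/5.
Agent 1 indifferent between Enter and Stay out: q·1 + (1−q)·11 = q·12 + (1−q)·8 ⟹ 11 + (-10)q = 8 + 4q ⟹ q = 3/14.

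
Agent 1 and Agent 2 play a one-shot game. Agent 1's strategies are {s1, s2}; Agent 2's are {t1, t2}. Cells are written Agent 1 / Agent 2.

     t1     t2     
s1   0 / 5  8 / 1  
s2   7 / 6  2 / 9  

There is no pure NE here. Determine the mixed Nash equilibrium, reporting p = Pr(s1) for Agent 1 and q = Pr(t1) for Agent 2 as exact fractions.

In a mixed NE each player is indifferent between their pure strategies, so the opponent's mix sets the indifference.
Agent 2 indifferent between t1 and t2: p·5 + (1−p)·6 = p·1 + (1−p)·9 ⟹ 6 + (-1)p = 9 + (-8)p ⟹ p = 3/7.
Agent 1 indifferent between s1 and s2: q·0 + (1−q)·8 = q·7 + (1−q)·2 ⟹ 8 + (-8)q = 2 + 5q ⟹ q = 6/13.

p = 3/7, q = 6/13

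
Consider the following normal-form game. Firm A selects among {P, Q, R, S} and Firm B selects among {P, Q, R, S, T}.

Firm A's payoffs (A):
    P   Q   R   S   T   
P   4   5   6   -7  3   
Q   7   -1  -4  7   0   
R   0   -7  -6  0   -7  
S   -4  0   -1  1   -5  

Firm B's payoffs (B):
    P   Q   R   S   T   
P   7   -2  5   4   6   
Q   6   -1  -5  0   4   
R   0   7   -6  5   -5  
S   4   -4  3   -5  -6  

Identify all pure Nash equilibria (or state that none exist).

(Q, P)

A profile is a Nash equilibrium when each player is best-responding to the other.
Firm A's best responses — vs P: Q (payoff 7); vs Q: P (payoff 5); vs R: P (payoff 6); vs S: Q (payoff 7); vs T: P (payoff 3).
Firm B's best responses — vs P: P (payoff 7); vs Q: P (payoff 6); vs R: Q (payoff 7); vs S: P (payoff 4).
The only mutual best response is (Q, P); neither player gains by switching there.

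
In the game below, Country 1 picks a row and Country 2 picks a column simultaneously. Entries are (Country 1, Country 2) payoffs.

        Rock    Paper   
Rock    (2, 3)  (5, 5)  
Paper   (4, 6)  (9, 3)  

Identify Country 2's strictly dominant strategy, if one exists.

A strategy is strictly dominant if it gives Country 2 a strictly higher payoff than every other strategy, against every choice by the opponent.
Rock is not dominant: against Rock, Paper gives 5 > 3.
Paper is not dominant: against Paper, Rock gives 6 > 3.
No single strategy is best against every opponent action.

No strictly dominant strategy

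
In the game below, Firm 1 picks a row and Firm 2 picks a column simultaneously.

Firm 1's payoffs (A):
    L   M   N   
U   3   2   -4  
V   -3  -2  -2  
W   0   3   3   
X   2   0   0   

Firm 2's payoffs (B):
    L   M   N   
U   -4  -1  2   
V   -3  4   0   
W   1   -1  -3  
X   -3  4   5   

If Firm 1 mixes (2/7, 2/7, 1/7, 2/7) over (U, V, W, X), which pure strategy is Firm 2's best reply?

Compute Firm 2's expected payoff from each pure strategy against the given mix.
L: (2/7)·(-4) + (2/7)·(-3) + (1/7)·1 + (2/7)·(-3) = -19/7
M: (2/7)·(-1) + (2/7)·4 + (1/7)·(-1) + (2/7)·4 = 13/7
N: (2/7)·2 + (2/7)·0 + (1/7)·(-3) + (2/7)·5 = 11/7
Highest expected payoff is 13/7, from M.

M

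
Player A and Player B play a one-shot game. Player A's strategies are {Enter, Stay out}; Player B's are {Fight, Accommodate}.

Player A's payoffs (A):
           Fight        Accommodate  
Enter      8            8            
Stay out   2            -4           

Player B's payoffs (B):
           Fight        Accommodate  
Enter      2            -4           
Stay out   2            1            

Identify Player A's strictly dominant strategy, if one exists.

Check whether one of Player A's strategies beats all alternatives regardless of what the opponent does.
Enter strictly dominates: vs Fight: 8 > 2; vs Accommodate: 8 > -4.

Enter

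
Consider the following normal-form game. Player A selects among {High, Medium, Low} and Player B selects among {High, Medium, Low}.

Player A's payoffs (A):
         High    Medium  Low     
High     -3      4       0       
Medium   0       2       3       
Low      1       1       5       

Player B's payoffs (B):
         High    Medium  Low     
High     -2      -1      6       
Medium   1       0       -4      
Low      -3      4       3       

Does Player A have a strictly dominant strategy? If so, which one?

A strategy is strictly dominant if it gives Player A a strictly higher payoff than every other strategy, against every choice by the opponent.
High is not dominant: against High, Medium gives 0 > -3.
Medium is not dominant: against High, Low gives 1 > 0.
Low is not dominant: against Medium, High gives 4 > 1.
No single strategy is best against every opponent action.

No strictly dominant strategy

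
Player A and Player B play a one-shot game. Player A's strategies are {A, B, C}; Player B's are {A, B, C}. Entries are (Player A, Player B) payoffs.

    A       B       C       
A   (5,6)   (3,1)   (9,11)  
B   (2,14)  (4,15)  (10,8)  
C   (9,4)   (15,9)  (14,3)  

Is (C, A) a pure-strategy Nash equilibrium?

No

Holding Player B at A: Player A gets 9 from C, versus 5 from A, 2 from B. No profitable deviation for Player A.
Holding Player A at C: Player B gets 4 from A but could get 9 by switching to B. Player B has a profitable deviation.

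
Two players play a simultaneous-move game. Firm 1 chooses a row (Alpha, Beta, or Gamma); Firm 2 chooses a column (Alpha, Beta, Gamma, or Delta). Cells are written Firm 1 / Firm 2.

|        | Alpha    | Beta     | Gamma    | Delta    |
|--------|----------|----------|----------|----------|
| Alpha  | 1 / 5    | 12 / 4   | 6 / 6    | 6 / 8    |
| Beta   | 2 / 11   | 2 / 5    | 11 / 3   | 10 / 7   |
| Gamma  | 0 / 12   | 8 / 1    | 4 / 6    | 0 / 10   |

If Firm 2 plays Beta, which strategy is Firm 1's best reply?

Alpha

With Firm 2 fixed at Beta, Firm 1's payoffs are: Alpha → 12, Beta → 2, Gamma → 8.
The maximum is 12, achieved by Alpha.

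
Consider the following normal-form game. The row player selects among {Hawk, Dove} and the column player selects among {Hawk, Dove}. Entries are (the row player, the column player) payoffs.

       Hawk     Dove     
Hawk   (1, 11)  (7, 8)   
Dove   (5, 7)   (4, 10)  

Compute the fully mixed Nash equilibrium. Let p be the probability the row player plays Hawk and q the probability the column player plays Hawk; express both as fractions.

In a mixed NE each player is indifferent between their pure strategies, so the opponent's mix sets the indifference.
The column player indifferent between Hawk and Dove: p·11 + (1−p)·7 = p·8 + (1−p)·10 ⟹ 7 + 4p = 10 + (-2)p ⟹ p = 1/2.
The row player indifferent between Hawk and Dove: q·1 + (1−q)·7 = q·5 + (1−q)·4 ⟹ 7 + (-6)q = 4 + 1q ⟹ q = 3/7.

p = 1/2, q = 3/7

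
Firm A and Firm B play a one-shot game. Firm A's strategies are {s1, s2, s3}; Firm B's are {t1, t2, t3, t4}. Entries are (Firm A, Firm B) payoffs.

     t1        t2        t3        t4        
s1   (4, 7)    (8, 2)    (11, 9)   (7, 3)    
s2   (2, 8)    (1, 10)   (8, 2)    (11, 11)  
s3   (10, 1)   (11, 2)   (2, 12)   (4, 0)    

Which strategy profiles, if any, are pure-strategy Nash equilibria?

Find each player's best response to every opponent strategy; NE are the intersections.
Firm A's best responses — vs t1: s3 (payoff 10); vs t2: s3 (payoff 11); vs t3: s1 (payoff 11); vs t4: s2 (payoff 11).
Firm B's best responses — vs s1: t3 (payoff 9); vs s2: t4 (payoff 11); vs s3: t3 (payoff 12).
Mutual best responses occur at (s1, t3) and (s2, t4); at each, neither player gains by switching.

(s1, t3) and (s2, t4)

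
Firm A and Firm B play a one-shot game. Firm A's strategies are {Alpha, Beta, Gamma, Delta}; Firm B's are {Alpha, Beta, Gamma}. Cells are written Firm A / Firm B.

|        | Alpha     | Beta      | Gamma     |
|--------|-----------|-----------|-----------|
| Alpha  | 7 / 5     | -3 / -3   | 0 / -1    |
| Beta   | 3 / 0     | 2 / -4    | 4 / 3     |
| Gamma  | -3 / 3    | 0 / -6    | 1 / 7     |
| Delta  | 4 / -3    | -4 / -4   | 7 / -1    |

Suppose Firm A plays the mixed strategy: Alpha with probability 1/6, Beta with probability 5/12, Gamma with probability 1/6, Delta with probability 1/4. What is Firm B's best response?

Gamma

Firm B's best reply maximizes expected payoff against the mix.
Alpha: (1/6)·5 + (5/12)·0 + (1/6)·3 + (1/4)·(-3) = 7/12
Beta: (1/6)·(-3) + (5/12)·(-4) + (1/6)·(-6) + (1/4)·(-4) = -25/6
Gamma: (1/6)·(-1) + (5/12)·3 + (1/6)·7 + (1/4)·(-1) = 2
Highest expected payoff is 2, from Gamma.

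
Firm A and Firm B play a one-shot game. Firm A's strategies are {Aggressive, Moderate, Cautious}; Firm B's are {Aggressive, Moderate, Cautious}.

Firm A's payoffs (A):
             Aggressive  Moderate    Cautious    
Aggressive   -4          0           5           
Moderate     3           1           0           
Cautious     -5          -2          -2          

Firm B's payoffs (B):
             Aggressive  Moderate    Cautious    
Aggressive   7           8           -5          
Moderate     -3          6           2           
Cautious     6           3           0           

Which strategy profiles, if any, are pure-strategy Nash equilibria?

Find each player's best response to every opponent strategy; NE are the intersections.
Firm A's best responses — vs Aggressive: Moderate (payoff 3); vs Moderate: Moderate (payoff 1); vs Cautious: Aggressive (payoff 5).
Firm B's best responses — vs Aggressive: Moderate (payoff 8); vs Moderate: Moderate (payoff 6); vs Cautious: Aggressive (payoff 6).
The only mutual best response is (Moderate, Moderate); neither player gains by switching there.

(Moderate, Moderate)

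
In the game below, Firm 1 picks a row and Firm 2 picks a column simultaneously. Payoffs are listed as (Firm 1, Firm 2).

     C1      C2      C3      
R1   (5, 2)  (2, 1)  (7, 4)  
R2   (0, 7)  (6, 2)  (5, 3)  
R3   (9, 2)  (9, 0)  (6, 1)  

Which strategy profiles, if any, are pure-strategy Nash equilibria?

(R1, C3) and (R3, C1)

A profile is a Nash equilibrium when each player is best-responding to the other.
Firm 1's best responses — vs C1: R3 (payoff 9); vs C2: R3 (payoff 9); vs C3: R1 (payoff 7).
Firm 2's best responses — vs R1: C3 (payoff 4); vs R2: C1 (payoff 7); vs R3: C1 (payoff 2).
Mutual best responses occur at (R1, C3) and (R3, C1); at each, neither player gains by switching.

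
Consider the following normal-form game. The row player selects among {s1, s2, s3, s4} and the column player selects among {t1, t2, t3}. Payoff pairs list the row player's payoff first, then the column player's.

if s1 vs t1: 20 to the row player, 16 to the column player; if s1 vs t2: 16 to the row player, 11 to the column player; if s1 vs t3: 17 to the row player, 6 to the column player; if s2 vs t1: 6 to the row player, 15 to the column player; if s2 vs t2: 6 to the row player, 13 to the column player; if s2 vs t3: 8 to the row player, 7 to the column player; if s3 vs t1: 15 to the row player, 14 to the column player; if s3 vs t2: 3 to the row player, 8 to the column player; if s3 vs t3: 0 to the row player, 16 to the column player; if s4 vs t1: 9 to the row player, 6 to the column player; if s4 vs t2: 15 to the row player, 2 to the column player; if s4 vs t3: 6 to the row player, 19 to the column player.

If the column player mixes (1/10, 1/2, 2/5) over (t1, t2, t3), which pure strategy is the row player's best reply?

The row player's best reply maximizes expected payoff against the mix.
s1: (1/10)·20 + (1/2)·16 + (2/5)·17 = 84/5
s2: (1/10)·6 + (1/2)·6 + (2/5)·8 = 34/5
s3: (1/10)·15 + (1/2)·3 + (2/5)·0 = 3
s4: (1/10)·9 + (1/2)·15 + (2/5)·6 = 54/5
Highest expected payoff is 84/5, from s1.

s1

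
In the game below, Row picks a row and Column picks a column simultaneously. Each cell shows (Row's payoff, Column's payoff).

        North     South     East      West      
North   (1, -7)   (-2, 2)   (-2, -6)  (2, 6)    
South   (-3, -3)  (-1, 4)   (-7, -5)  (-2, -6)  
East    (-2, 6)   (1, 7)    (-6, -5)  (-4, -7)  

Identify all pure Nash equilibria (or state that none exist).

(North, West) and (East, South)

Find each player's best response to every opponent strategy; NE are the intersections.
Row's best responses — vs North: North (payoff 1); vs South: East (payoff 1); vs East: North (payoff -2); vs West: North (payoff 2).
Column's best responses — vs North: West (payoff 6); vs South: South (payoff 4); vs East: South (payoff 7).
Mutual best responses occur at (North, West) and (East, South); at each, neither player gains by switching.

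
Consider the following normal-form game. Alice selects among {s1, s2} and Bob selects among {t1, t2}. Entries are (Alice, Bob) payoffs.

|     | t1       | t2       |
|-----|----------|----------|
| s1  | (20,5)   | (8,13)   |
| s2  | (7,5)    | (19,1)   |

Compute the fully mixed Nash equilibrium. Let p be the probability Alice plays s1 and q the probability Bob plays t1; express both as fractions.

In a mixed NE each player is indifferent between their pure strategies, so the opponent's mix sets the indifference.
Bob indifferent between t1 and t2: p·5 + (1−p)·5 = p·13 + (1−p)·1 ⟹ 5 + 0p = 1 + 12p ⟹ p = 1/3.
Alice indifferent between s1 and s2: q·20 + (1−q)·8 = q·7 + (1−q)·19 ⟹ 8 + 12q = 19 + (-12)q ⟹ q = 11/24.

p = 1/3, q = 11/24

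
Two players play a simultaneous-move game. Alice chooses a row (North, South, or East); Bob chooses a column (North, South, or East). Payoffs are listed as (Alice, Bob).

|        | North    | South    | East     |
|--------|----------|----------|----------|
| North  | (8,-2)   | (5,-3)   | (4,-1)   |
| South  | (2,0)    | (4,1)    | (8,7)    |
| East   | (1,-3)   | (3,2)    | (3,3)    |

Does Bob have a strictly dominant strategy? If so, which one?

East

A strategy is strictly dominant if it gives Bob a strictly higher payoff than every other strategy, against every choice by the opponent.
East strictly dominates: vs North: -1 > each of {-2, -3}; vs South: 7 > each of {0, 1}; vs East: 3 > each of {-3, 2}.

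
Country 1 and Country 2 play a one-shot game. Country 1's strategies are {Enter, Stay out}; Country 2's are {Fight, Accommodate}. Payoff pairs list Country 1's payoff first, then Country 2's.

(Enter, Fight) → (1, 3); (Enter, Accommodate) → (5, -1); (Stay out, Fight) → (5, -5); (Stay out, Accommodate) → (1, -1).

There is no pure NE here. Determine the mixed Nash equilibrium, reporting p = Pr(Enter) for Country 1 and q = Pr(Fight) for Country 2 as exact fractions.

p = 1/2, q = 1/2

In a mixed NE each player is indifferent between their pure strategies, so the opponent's mix sets the indifference.
Country 2 indifferent between Fight and Accommodate: p·3 + (1−p)·(-5) = p·(-1) + (1−p)·(-1) ⟹ (-5) + 8p = (-1) + 0p ⟹ p = 1/2.
Country 1 indifferent between Enter and Stay out: q·1 + (1−q)·5 = q·5 + (1−q)·1 ⟹ 5 + (-4)q = 1 + 4q ⟹ q = 1/2.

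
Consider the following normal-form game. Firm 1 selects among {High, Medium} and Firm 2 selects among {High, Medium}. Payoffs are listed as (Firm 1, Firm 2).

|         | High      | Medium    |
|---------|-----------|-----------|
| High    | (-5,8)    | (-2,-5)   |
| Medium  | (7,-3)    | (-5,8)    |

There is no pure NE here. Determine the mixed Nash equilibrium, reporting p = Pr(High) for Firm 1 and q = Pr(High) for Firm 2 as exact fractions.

p = 11/24, q = 1/5

Each player's mixing probability is pinned down by making the *other* player indifferent.
Firm 2 indifferent between High and Medium: p·8 + (1−p)·(-3) = p·(-5) + (1−p)·8 ⟹ (-3) + 11p = 8 + (-13)p ⟹ p = 11/24.
Firm 1 indifferent between High and Medium: q·(-5) + (1−q)·(-2) = q·7 + (1−q)·(-5) ⟹ (-2) + (-3)q = (-5) + 12q ⟹ q = 1/5.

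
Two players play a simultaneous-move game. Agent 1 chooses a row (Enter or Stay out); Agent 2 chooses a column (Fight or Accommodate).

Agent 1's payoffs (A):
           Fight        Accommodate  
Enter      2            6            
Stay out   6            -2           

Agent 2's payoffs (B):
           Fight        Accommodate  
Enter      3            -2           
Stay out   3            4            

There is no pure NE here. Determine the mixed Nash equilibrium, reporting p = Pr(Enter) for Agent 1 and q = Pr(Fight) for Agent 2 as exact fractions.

p = 1/6, q = 2/3

Each player's mixing probability is pinned down by making the *other* player indifferent.
Agent 2 indifferent between Fight and Accommodate: p·3 + (1−p)·3 = p·(-2) + (1−p)·4 ⟹ 3 + 0p = 4 + (-6)p ⟹ p = 1/6.
Agent 1 indifferent between Enter and Stay out: q·2 + (1−q)·6 = q·6 + (1−q)·(-2) ⟹ 6 + (-4)q = (-2) + 8q ⟹ q = 2/3.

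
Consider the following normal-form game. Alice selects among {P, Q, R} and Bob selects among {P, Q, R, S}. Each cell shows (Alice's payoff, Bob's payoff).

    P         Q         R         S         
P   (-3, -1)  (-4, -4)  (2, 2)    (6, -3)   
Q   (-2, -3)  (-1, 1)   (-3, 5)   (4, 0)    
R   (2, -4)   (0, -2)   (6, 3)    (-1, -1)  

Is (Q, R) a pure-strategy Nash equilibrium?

No

Holding Bob at R: Alice gets -3 from Q but could get 6 by switching to R. Alice has a profitable deviation.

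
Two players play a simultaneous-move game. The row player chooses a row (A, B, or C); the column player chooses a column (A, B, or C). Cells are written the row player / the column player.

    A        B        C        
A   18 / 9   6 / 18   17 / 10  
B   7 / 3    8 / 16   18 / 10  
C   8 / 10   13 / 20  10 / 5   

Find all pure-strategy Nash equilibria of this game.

Find each player's best response to every opponent strategy; NE are the intersections.
The row player's best responses — vs A: A (payoff 18); vs B: C (payoff 13); vs C: B (payoff 18).
The column player's best responses — vs A: B (payoff 18); vs B: B (payoff 16); vs C: B (payoff 20).
The only mutual best response is (C, B); neither player gains by switching there.

(C, B)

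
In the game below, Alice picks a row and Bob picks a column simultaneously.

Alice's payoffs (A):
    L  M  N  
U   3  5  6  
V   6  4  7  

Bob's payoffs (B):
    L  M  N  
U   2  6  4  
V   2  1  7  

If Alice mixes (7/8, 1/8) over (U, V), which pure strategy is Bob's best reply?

Bob's best reply maximizes expected payoff against the mix.
L: (7/8)·2 + (1/8)·2 = 2
M: (7/8)·6 + (1/8)·1 = 43/8
N: (7/8)·4 + (1/8)·7 = 35/8
Highest expected payoff is 43/8, from M.

M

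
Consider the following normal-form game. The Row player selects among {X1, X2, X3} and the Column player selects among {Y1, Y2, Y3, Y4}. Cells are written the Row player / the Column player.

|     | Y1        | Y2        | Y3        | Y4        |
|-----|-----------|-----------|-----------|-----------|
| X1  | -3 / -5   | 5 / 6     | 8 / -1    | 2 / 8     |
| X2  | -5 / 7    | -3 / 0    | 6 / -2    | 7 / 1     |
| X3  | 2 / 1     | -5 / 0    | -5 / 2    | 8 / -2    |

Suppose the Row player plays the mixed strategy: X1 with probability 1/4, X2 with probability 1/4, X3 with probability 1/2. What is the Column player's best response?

Y2

Compute the Column player's expected payoff from each pure strategy against the given mix.
Y1: (1/4)·(-5) + (1/4)·7 + (1/2)·1 = 1
Y2: (1/4)·6 + (1/4)·0 + (1/2)·0 = 3/2
Y3: (1/4)·(-1) + (1/4)·(-2) + (1/2)·2 = 1/4
Y4: (1/4)·8 + (1/4)·1 + (1/2)·(-2) = 5/4
Highest expected payoff is 3/2, from Y2.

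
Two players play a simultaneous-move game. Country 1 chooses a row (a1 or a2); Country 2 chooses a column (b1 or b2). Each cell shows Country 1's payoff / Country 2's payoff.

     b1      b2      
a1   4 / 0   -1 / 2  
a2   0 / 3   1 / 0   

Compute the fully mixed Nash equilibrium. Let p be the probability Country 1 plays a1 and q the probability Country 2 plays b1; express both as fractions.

p = 3/5, q = 1/3

Each player's mixing probability is pinned down by making the *other* player indifferent.
Country 2 indifferent between b1 and b2: p·0 + (1−p)·3 = p·2 + (1−p)·0 ⟹ 3 + (-3)p = 0 + 2p ⟹ p = 3/5.
Country 1 indifferent between a1 and a2: q·4 + (1−q)·(-1) = q·0 + (1−q)·1 ⟹ (-1) + 5q = 1 + (-1)q ⟹ q = 1/3.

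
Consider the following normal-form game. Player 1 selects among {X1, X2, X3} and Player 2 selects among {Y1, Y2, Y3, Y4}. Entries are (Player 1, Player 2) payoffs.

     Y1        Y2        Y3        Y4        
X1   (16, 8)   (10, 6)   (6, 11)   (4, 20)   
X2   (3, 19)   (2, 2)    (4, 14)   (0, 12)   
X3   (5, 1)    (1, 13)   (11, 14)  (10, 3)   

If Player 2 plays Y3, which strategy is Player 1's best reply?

X3

With Player 2 fixed at Y3, Player 1's payoffs are: X1 → 6, X2 → 4, X3 → 11.
The maximum is 11, achieved by X3.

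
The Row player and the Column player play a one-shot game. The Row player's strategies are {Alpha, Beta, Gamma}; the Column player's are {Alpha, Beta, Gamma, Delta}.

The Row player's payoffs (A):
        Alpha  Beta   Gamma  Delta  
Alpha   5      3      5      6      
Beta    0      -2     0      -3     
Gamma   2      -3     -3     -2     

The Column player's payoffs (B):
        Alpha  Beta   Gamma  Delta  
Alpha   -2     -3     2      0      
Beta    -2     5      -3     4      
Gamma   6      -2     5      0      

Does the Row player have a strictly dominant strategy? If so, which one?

A strategy is strictly dominant if it gives the Row player a strictly higher payoff than every other strategy, against every choice by the opponent.
Alpha strictly dominates: vs Alpha: 5 > each of {0, 2}; vs Beta: 3 > each of {-2, -3}; vs Gamma: 5 > each of {0, -3}; vs Delta: 6 > each of {-3, -2}.

Alpha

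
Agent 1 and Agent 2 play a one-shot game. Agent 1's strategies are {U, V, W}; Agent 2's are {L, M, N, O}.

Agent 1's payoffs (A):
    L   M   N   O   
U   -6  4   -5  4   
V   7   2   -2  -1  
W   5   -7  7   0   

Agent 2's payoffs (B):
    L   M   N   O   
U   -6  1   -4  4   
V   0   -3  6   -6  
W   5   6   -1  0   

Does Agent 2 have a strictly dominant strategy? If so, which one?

A strategy is strictly dominant if it gives Agent 2 a strictly higher payoff than every other strategy, against every choice by the opponent.
L is not dominant: against U, M gives 1 > -6.
M is not dominant: against U, O gives 4 > 1.
N is not dominant: against U, M gives 1 > -4.
O is not dominant: against V, L gives 0 > -6.
No single strategy is best against every opponent action.

None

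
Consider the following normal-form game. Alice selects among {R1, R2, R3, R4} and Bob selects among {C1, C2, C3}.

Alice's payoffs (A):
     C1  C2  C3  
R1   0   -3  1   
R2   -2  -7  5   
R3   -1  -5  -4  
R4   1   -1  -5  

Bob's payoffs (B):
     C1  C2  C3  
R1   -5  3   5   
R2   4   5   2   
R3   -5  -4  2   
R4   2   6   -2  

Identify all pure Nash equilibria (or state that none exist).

Check mutual best responses: a cell is a NE iff neither player can gain by unilaterally deviating.
Alice's best responses — vs C1: R4 (payoff 1); vs C2: R4 (payoff -1); vs C3: R2 (payoff 5).
Bob's best responses — vs R1: C3 (payoff 5); vs R2: C2 (payoff 5); vs R3: C3 (payoff 2); vs R4: C2 (payoff 6).
The only mutual best response is (R4, C2); neither player gains by switching there.

(R4, C2)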